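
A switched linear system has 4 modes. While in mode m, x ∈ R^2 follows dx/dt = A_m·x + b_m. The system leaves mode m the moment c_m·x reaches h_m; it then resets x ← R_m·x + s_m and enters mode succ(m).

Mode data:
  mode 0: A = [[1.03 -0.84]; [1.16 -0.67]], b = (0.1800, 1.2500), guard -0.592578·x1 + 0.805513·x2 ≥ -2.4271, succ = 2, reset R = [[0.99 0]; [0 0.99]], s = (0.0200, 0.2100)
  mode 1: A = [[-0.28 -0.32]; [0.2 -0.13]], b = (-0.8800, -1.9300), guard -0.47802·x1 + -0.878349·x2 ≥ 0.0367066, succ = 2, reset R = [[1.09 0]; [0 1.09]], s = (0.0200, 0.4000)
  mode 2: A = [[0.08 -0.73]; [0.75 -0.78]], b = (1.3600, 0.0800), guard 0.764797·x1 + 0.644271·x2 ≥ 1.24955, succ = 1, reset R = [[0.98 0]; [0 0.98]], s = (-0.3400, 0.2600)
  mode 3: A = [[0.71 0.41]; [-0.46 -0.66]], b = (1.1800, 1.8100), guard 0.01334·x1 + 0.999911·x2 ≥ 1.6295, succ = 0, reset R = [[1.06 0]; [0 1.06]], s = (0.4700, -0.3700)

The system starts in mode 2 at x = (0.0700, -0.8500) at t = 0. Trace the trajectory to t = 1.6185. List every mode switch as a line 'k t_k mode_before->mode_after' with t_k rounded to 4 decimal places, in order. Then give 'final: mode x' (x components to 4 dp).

1 0.8680 2->1
2 1.3040 1->2
final: 2 1.2393 0.1841

Mode 2: guard c·x = 1.2495 hit at Δt = 0.8680 (t = 0.8680), x⁻ = (1.5774, 0.0670) → reset → x⁺ = (1.2058, 0.3257), jump to mode 1
Mode 1: guard c·x = 0.0367 hit at Δt = 0.4360 (t = 1.3040), x⁻ = (0.7140, -0.4303) → reset → x⁺ = (0.7982, -0.0691), jump to mode 2
Mode 2: flow for 0.3145 to horizon, guard not reached → x = (1.2393, 0.1841)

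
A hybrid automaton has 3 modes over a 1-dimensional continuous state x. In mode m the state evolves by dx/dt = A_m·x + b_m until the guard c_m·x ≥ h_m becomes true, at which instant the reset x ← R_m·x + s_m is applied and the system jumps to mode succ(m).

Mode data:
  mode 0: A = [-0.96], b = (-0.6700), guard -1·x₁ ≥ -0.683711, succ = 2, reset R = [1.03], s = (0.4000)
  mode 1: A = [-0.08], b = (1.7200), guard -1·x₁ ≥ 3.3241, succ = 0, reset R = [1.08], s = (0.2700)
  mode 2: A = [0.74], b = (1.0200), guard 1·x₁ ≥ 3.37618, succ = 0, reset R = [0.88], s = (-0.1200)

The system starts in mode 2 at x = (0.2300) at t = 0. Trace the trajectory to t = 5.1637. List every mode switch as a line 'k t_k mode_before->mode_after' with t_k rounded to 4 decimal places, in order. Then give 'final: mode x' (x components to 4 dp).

Mode 2: guard c·x = 3.3762 hit at Δt = 1.4647 (t = 1.4647), x⁻ = (3.3762) → reset → x⁺ = (2.8510), jump to mode 0
Mode 0: guard c·x = -0.6837 hit at Δt = 0.9827 (t = 2.4474), x⁻ = (0.6837) → reset → x⁺ = (1.1042), jump to mode 2
Mode 2: guard c·x = 3.3762 hit at Δt = 0.8781 (t = 3.3255), x⁻ = (3.3762) → reset → x⁺ = (2.8510), jump to mode 0
Mode 0: guard c·x = -0.6837 hit at Δt = 0.9827 (t = 4.3082), x⁻ = (0.6837) → reset → x⁺ = (1.1042), jump to mode 2
Mode 2: flow for 0.8555 to horizon, guard not reached → x = (3.2973)

1 1.4647 2->0
2 2.4474 0->2
3 3.3255 2->0
4 4.3082 0->2
final: 2 3.2973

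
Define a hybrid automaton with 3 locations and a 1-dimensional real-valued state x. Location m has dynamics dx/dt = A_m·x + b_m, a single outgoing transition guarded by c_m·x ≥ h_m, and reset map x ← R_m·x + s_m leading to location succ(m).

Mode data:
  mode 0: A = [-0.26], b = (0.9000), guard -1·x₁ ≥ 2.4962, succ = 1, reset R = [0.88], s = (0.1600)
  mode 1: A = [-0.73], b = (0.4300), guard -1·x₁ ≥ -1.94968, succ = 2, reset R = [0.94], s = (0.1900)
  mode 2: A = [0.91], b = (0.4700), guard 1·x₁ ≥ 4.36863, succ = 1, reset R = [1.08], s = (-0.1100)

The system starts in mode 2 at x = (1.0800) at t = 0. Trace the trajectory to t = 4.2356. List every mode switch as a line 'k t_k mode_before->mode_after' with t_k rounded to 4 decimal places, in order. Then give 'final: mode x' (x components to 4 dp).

Mode 2: guard c·x = 4.3686 hit at Δt = 1.2290 (t = 1.2290), x⁻ = (4.3686) → reset → x⁺ = (4.6081), jump to mode 1
Mode 1: guard c·x = -1.9497 hit at Δt = 1.4837 (t = 2.7127), x⁻ = (1.9497) → reset → x⁺ = (2.0227), jump to mode 2
Mode 2: guard c·x = 4.3686 hit at Δt = 0.7191 (t = 3.4318), x⁻ = (4.3686) → reset → x⁺ = (4.6081), jump to mode 1
Mode 1: flow for 0.8038 to horizon, guard not reached → x = (2.8241)

1 1.2290 2->1
2 2.7127 1->2
3 3.4318 2->1
final: 1 2.8241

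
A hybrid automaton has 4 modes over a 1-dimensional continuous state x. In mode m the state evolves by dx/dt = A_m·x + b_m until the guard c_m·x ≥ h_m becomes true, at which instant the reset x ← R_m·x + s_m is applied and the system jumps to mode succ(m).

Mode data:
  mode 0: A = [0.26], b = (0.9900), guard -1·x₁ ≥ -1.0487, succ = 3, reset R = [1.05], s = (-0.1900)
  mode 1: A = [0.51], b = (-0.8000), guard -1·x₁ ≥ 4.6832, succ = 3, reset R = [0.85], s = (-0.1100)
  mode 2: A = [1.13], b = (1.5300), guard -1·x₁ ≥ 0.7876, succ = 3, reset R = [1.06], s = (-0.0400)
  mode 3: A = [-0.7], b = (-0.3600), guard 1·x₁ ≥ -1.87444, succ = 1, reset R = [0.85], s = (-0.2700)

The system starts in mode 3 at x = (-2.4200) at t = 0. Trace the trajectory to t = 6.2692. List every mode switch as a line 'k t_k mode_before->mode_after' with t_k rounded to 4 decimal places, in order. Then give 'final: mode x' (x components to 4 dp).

1 0.4818 3->1
2 1.6578 1->3
3 3.0389 3->1
4 4.2149 1->3
5 5.5960 3->1
final: 1 -3.2691

Mode 3: guard c·x = -1.8744 hit at Δt = 0.4818 (t = 0.4818), x⁻ = (-1.8744) → reset → x⁺ = (-1.8633), jump to mode 1
Mode 1: guard c·x = 4.6832 hit at Δt = 1.1760 (t = 1.6578), x⁻ = (-4.6832) → reset → x⁺ = (-4.0907), jump to mode 3
Mode 3: guard c·x = -1.8744 hit at Δt = 1.3811 (t = 3.0389), x⁻ = (-1.8744) → reset → x⁺ = (-1.8633), jump to mode 1
Mode 1: guard c·x = 4.6832 hit at Δt = 1.1760 (t = 4.2149), x⁻ = (-4.6832) → reset → x⁺ = (-4.0907), jump to mode 3
Mode 3: guard c·x = -1.8744 hit at Δt = 1.3811 (t = 5.5960), x⁻ = (-1.8744) → reset → x⁺ = (-1.8633), jump to mode 1
Mode 1: flow for 0.6732 to horizon, guard not reached → x = (-3.2691)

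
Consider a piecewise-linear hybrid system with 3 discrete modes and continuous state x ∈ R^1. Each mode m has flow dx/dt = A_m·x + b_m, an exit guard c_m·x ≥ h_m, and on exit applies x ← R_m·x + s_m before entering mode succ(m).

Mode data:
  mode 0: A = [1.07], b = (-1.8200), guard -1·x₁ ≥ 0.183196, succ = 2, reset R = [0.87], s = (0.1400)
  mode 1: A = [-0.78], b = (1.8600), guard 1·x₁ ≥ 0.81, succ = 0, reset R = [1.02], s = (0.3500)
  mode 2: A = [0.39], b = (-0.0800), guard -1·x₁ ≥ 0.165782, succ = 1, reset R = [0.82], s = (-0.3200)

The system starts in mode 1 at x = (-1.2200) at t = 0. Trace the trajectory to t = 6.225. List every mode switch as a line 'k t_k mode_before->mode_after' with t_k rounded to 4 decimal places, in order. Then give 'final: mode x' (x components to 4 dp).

Mode 1: guard c·x = 0.8100 hit at Δt = 1.0618 (t = 1.0618), x⁻ = (0.8100) → reset → x⁺ = (1.1762), jump to mode 0
Mode 0: guard c·x = 0.1832 hit at Δt = 1.1947 (t = 2.2565), x⁻ = (-0.1832) → reset → x⁺ = (-0.0194), jump to mode 2
Mode 2: guard c·x = 0.1658 hit at Δt = 1.2873 (t = 3.5438), x⁻ = (-0.1658) → reset → x⁺ = (-0.4559), jump to mode 1
Mode 1: guard c·x = 0.8100 hit at Δt = 0.7564 (t = 4.3002), x⁻ = (0.8100) → reset → x⁺ = (1.1762), jump to mode 0
Mode 0: guard c·x = 0.1832 hit at Δt = 1.1947 (t = 5.4949), x⁻ = (-0.1832) → reset → x⁺ = (-0.0194), jump to mode 2
Mode 2: flow for 0.7301 to horizon, guard not reached → x = (-0.0933)

1 1.0618 1->0
2 2.2565 0->2
3 3.5438 2->1
4 4.3002 1->0
5 5.4949 0->2
final: 2 -0.0933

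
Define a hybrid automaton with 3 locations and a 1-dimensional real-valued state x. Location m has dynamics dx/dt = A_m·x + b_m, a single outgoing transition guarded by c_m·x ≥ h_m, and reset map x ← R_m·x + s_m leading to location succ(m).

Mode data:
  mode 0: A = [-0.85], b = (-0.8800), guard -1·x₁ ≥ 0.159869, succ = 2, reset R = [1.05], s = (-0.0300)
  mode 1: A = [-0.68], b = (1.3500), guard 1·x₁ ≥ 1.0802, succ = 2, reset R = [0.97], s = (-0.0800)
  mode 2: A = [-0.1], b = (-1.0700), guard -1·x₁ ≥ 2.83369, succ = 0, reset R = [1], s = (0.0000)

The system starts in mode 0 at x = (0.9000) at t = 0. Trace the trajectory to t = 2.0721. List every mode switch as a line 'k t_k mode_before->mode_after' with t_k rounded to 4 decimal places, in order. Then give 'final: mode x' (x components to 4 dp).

Mode 0: guard c·x = 0.1599 hit at Δt = 0.9333 (t = 0.9333), x⁻ = (-0.1599) → reset → x⁺ = (-0.1979), jump to mode 2
Mode 2: flow for 1.1388 to horizon, guard not reached → x = (-1.3283)

1 0.9333 0->2
final: 2 -1.3283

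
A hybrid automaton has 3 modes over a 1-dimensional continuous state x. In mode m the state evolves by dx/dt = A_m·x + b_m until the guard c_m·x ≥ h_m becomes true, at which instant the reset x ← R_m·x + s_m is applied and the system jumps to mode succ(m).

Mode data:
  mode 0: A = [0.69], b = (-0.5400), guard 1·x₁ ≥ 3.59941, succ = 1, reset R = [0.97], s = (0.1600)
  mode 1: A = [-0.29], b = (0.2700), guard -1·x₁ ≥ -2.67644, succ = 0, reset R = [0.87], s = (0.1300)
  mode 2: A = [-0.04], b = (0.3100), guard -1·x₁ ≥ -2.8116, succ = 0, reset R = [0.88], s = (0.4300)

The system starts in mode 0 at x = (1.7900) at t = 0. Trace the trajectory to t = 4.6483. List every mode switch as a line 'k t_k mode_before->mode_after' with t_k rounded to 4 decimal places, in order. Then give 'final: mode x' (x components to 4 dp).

1 1.4902 0->1
2 3.0205 1->0
3 3.7731 0->1
final: 1 3.0416

Mode 0: guard c·x = 3.5994 hit at Δt = 1.4902 (t = 1.4902), x⁻ = (3.5994) → reset → x⁺ = (3.6514), jump to mode 1
Mode 1: guard c·x = -2.6764 hit at Δt = 1.5303 (t = 3.0205), x⁻ = (2.6764) → reset → x⁺ = (2.4585), jump to mode 0
Mode 0: guard c·x = 3.5994 hit at Δt = 0.7525 (t = 3.7731), x⁻ = (3.5994) → reset → x⁺ = (3.6514), jump to mode 1
Mode 1: flow for 0.8752 to horizon, guard not reached → x = (3.0416)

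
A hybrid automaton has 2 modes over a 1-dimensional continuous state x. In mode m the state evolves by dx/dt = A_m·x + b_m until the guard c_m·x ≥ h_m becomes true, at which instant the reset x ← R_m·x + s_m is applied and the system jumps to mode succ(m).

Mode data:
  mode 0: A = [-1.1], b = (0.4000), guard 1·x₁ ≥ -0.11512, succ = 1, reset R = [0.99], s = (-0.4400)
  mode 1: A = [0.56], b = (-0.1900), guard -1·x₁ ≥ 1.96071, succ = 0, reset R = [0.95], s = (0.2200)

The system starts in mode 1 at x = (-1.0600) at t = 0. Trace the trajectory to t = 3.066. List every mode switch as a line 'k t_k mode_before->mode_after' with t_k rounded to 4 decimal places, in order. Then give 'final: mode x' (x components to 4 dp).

Mode 1: guard c·x = 1.9607 hit at Δt = 0.8874 (t = 0.8874), x⁻ = (-1.9607) → reset → x⁺ = (-1.6427), jump to mode 0
Mode 0: guard c·x = -0.1151 hit at Δt = 1.3026 (t = 2.1900), x⁻ = (-0.1151) → reset → x⁺ = (-0.5540), jump to mode 1
Mode 1: flow for 0.8760 to horizon, guard not reached → x = (-1.1196)

1 0.8874 1->0
2 2.1900 0->1
final: 1 -1.1196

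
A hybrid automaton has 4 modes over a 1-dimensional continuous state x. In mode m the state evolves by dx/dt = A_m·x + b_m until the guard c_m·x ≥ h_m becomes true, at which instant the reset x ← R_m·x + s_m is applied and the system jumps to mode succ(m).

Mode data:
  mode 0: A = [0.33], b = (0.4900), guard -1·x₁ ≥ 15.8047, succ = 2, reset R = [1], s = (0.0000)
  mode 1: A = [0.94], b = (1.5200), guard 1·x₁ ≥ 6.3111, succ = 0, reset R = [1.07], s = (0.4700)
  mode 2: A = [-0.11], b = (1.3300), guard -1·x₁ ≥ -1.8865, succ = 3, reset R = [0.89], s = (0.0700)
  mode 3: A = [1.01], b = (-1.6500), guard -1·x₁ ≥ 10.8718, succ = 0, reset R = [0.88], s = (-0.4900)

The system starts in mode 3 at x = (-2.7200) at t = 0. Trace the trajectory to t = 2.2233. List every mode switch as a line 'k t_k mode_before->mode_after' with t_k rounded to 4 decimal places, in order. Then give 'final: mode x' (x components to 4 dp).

1 1.0447 3->0
final: 0 -14.1326

Mode 3: guard c·x = 10.8718 hit at Δt = 1.0447 (t = 1.0447), x⁻ = (-10.8718) → reset → x⁺ = (-10.0572), jump to mode 0
Mode 0: flow for 1.1786 to horizon, guard not reached → x = (-14.1326)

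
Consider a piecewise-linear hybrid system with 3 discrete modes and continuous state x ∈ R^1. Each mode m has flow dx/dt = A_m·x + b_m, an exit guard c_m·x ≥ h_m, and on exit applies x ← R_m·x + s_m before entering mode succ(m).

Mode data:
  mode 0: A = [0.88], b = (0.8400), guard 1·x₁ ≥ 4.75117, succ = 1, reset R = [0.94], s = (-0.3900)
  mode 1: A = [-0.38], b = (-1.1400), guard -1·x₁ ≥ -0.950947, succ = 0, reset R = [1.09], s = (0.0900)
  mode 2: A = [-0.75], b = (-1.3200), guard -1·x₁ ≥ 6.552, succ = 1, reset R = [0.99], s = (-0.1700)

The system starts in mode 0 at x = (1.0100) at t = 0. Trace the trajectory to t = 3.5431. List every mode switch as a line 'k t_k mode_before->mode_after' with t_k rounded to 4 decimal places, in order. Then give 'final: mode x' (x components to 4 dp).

Mode 0: guard c·x = 4.7512 hit at Δt = 1.2116 (t = 1.2116), x⁻ = (4.7512) → reset → x⁺ = (4.0761), jump to mode 1
Mode 1: guard c·x = -0.9509 hit at Δt = 1.5336 (t = 2.7452), x⁻ = (0.9509) → reset → x⁺ = (1.1265), jump to mode 0
Mode 0: flow for 0.7979 to horizon, guard not reached → x = (3.2453)

1 1.2116 0->1
2 2.7452 1->0
final: 0 3.2453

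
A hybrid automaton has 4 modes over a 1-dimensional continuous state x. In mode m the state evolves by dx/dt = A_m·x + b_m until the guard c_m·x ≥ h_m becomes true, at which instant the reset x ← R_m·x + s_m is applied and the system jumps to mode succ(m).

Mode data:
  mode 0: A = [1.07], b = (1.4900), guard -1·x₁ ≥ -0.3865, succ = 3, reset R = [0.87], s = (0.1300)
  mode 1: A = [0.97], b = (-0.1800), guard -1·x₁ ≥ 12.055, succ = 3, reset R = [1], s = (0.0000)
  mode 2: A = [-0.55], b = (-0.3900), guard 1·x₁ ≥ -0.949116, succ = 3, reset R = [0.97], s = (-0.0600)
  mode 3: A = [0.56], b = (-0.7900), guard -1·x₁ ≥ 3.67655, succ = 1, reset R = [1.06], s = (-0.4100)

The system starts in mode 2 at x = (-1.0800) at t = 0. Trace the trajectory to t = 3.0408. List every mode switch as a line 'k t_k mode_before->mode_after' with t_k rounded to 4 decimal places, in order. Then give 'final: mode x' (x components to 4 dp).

Mode 2: guard c·x = -0.9491 hit at Δt = 0.7913 (t = 0.7913), x⁻ = (-0.9491) → reset → x⁺ = (-0.9806), jump to mode 3
Mode 3: guard c·x = 3.6766 hit at Δt = 1.3480 (t = 2.1393), x⁻ = (-3.6765) → reset → x⁺ = (-4.3071), jump to mode 1
Mode 1: flow for 0.9015 to horizon, guard not reached → x = (-10.5861)

1 0.7913 2->3
2 2.1393 3->1
final: 1 -10.5861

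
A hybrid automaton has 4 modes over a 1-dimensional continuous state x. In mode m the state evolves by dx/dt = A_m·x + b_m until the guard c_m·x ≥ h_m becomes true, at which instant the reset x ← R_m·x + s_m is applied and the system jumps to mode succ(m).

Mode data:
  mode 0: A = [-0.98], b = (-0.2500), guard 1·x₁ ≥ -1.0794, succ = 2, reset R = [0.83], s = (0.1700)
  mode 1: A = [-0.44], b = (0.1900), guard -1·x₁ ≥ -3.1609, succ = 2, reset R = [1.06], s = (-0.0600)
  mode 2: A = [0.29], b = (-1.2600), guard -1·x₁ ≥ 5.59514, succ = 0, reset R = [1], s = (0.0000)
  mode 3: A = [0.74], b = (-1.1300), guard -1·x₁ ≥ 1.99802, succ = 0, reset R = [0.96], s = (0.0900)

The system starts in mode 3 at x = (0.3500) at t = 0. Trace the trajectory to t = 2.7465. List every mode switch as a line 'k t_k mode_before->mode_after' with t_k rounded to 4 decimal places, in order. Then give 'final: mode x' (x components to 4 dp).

Mode 3: guard c·x = 1.9980 hit at Δt = 1.4823 (t = 1.4823), x⁻ = (-1.9980) → reset → x⁺ = (-1.8281), jump to mode 0
Mode 0: guard c·x = -1.0794 hit at Δt = 0.6594 (t = 2.1417), x⁻ = (-1.0794) → reset → x⁺ = (-0.7259), jump to mode 2
Mode 2: flow for 0.6048 to horizon, guard not reached → x = (-1.6980)

1 1.4823 3->0
2 2.1417 0->2
final: 2 -1.6980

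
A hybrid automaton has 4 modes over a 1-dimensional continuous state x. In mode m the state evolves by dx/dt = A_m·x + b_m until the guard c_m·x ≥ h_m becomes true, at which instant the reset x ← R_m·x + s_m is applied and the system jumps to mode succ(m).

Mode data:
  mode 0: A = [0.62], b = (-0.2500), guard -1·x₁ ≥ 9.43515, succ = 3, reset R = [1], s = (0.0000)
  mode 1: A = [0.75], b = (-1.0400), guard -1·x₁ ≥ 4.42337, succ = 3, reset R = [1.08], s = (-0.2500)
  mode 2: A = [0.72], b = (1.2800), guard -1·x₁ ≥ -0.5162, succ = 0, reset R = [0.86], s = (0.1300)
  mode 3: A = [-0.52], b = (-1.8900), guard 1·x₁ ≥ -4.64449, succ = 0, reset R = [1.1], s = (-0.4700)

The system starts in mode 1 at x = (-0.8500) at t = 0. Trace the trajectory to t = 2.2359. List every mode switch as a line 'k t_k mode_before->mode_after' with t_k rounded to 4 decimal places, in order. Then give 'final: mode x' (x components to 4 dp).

Mode 1: guard c·x = 4.4234 hit at Δt = 1.2728 (t = 1.2728), x⁻ = (-4.4234) → reset → x⁺ = (-5.0272), jump to mode 3
Mode 3: guard c·x = -4.6445 hit at Δt = 0.6180 (t = 1.8908), x⁻ = (-4.6445) → reset → x⁺ = (-5.5789), jump to mode 0
Mode 0: flow for 0.3451 to horizon, guard not reached → x = (-7.0061)

1 1.2728 1->3
2 1.8908 3->0
final: 0 -7.0061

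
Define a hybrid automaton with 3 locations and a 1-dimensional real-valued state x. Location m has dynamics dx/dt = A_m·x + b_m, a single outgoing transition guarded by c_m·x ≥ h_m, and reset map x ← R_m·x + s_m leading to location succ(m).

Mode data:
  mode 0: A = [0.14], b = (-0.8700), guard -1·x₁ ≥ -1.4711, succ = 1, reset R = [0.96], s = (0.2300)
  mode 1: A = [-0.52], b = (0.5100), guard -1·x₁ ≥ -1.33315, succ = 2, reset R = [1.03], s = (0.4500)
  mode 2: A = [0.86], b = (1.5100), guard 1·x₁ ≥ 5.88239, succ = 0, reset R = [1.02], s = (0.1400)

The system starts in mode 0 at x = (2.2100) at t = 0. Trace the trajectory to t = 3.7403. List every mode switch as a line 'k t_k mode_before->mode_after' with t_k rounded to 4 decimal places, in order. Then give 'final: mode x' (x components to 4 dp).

Mode 0: guard c·x = -1.4711 hit at Δt = 1.2096 (t = 1.2096), x⁻ = (1.4711) → reset → x⁺ = (1.6423), jump to mode 1
Mode 1: guard c·x = -1.3332 hit at Δt = 1.2111 (t = 2.4207), x⁻ = (1.3332) → reset → x⁺ = (1.8231), jump to mode 2
Mode 2: guard c·x = 5.8824 hit at Δt = 0.8815 (t = 3.3022), x⁻ = (5.8824) → reset → x⁺ = (6.1400), jump to mode 0
Mode 0: flow for 0.4381 to horizon, guard not reached → x = (6.1353)

1 1.2096 0->1
2 2.4207 1->2
3 3.3022 2->0
final: 0 6.1353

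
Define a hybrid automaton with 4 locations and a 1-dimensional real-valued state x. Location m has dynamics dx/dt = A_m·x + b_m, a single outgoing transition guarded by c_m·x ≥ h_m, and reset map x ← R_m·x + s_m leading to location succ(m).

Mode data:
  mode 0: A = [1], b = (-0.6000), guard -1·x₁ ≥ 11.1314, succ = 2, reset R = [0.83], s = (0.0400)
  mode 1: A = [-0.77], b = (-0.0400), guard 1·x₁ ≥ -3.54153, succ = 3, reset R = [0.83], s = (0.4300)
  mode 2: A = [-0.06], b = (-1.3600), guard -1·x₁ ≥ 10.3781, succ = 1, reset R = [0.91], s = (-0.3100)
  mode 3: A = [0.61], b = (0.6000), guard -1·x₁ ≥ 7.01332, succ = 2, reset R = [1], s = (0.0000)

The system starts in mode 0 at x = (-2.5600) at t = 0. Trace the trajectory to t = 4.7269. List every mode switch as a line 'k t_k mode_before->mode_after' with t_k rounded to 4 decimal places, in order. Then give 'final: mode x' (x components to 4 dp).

1 1.3117 0->2
2 2.8387 2->1
3 4.1667 1->3
final: 3 -3.1311

Mode 0: guard c·x = 11.1314 hit at Δt = 1.3117 (t = 1.3117), x⁻ = (-11.1314) → reset → x⁺ = (-9.1991), jump to mode 2
Mode 2: guard c·x = 10.3781 hit at Δt = 1.5270 (t = 2.8387), x⁻ = (-10.3781) → reset → x⁺ = (-9.7541), jump to mode 1
Mode 1: guard c·x = -3.5415 hit at Δt = 1.3280 (t = 4.1667), x⁻ = (-3.5415) → reset → x⁺ = (-2.5095), jump to mode 3
Mode 3: flow for 0.5602 to horizon, guard not reached → x = (-3.1311)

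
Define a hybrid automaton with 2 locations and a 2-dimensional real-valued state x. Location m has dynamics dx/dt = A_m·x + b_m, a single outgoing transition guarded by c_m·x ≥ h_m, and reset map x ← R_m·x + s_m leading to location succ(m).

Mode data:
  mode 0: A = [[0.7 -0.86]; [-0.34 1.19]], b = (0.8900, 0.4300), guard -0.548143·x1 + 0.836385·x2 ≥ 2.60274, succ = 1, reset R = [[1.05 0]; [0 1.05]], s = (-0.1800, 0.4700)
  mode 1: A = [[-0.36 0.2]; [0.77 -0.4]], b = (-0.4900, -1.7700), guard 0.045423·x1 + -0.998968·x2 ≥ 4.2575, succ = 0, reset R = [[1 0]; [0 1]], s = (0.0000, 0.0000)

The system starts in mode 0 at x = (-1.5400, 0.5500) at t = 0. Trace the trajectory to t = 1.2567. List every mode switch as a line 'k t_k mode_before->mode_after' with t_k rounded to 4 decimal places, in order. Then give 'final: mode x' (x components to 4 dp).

Mode 0: guard c·x = 2.6027 hit at Δt = 0.4956 (t = 0.4956), x⁻ = (-2.1723, 1.6882) → reset → x⁺ = (-2.4609, 2.2426), jump to mode 1
Mode 1: flow for 0.7611 to horizon, guard not reached → x = (-2.1110, -0.6356)

1 0.4956 0->1
final: 1 -2.1110 -0.6356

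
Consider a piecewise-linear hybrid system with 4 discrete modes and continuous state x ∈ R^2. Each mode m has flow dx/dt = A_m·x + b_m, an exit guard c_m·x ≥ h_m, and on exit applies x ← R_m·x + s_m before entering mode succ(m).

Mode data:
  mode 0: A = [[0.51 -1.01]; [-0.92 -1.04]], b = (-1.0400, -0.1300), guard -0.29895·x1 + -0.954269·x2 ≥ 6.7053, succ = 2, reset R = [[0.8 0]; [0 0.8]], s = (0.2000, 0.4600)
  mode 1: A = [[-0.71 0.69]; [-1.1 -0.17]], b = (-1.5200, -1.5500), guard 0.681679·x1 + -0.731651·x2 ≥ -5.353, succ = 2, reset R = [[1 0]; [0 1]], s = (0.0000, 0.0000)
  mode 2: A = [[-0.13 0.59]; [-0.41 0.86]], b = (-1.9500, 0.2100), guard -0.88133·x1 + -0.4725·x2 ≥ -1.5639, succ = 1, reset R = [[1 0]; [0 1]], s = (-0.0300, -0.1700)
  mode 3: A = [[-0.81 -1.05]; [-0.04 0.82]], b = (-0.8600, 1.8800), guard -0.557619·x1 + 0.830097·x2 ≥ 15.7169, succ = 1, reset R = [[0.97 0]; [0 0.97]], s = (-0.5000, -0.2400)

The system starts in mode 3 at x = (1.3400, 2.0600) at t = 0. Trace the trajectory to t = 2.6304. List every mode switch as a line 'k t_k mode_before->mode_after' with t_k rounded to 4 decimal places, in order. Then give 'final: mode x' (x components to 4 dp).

Mode 3: guard c·x = 15.7169 hit at Δt = 1.5744 (t = 1.5744), x⁻ = (-7.7191, 13.7485) → reset → x⁺ = (-7.9875, 13.0961), jump to mode 1
Mode 1: flow for 1.0560 to horizon, guard not reached → x = (1.8977, 11.7689)

1 1.5744 3->1
final: 1 1.8977 11.7689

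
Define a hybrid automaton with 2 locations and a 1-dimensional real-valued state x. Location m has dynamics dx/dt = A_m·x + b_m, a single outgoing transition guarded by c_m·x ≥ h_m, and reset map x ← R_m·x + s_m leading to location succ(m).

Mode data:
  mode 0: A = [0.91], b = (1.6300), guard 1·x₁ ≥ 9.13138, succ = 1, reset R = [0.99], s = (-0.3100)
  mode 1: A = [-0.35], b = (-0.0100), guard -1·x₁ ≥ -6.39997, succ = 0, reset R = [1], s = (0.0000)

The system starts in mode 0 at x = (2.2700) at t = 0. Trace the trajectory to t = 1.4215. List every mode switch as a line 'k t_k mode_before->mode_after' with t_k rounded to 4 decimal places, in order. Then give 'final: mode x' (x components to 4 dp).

Mode 0: guard c·x = 9.1314 hit at Δt = 1.0872 (t = 1.0872), x⁻ = (9.1314) → reset → x⁺ = (8.7301), jump to mode 1
Mode 1: flow for 0.3343 to horizon, guard not reached → x = (7.7629)

1 1.0872 0->1
final: 1 7.7629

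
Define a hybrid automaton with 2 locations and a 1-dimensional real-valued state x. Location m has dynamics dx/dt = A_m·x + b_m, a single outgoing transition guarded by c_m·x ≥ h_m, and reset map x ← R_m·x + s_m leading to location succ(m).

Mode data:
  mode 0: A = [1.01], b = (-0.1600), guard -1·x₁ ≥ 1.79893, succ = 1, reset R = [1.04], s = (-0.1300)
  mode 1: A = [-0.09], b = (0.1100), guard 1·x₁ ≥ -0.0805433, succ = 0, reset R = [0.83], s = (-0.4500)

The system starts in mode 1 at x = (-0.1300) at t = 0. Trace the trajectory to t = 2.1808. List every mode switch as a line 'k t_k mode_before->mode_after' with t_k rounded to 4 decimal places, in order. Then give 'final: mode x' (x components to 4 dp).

Mode 1: guard c·x = -0.0805 hit at Δt = 0.4140 (t = 0.4140), x⁻ = (-0.0805) → reset → x⁺ = (-0.5169), jump to mode 0
Mode 0: guard c·x = 1.7989 hit at Δt = 1.0537 (t = 1.4677), x⁻ = (-1.7989) → reset → x⁺ = (-2.0009), jump to mode 1
Mode 1: flow for 0.7131 to horizon, guard not reached → x = (-1.8005)

1 0.4140 1->0
2 1.4677 0->1
final: 1 -1.8005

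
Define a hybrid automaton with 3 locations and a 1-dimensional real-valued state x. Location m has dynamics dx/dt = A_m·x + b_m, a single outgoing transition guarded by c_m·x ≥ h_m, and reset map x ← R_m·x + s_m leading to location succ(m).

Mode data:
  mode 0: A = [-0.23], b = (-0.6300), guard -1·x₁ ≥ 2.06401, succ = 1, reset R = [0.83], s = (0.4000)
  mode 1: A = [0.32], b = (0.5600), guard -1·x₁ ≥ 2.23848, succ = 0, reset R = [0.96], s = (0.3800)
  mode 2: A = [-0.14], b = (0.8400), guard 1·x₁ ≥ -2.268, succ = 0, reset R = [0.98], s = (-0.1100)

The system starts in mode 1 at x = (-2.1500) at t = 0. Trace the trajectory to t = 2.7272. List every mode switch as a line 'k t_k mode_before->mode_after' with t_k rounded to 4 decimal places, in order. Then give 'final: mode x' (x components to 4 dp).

Mode 1: guard c·x = 2.2385 hit at Δt = 0.6245 (t = 0.6245), x⁻ = (-2.2385) → reset → x⁺ = (-1.7689), jump to mode 0
Mode 0: guard c·x = 2.0640 hit at Δt = 1.5765 (t = 2.2010), x⁻ = (-2.0640) → reset → x⁺ = (-1.3131), jump to mode 1
Mode 1: flow for 0.5262 to horizon, guard not reached → x = (-1.2330)

1 0.6245 1->0
2 2.2010 0->1
final: 1 -1.2330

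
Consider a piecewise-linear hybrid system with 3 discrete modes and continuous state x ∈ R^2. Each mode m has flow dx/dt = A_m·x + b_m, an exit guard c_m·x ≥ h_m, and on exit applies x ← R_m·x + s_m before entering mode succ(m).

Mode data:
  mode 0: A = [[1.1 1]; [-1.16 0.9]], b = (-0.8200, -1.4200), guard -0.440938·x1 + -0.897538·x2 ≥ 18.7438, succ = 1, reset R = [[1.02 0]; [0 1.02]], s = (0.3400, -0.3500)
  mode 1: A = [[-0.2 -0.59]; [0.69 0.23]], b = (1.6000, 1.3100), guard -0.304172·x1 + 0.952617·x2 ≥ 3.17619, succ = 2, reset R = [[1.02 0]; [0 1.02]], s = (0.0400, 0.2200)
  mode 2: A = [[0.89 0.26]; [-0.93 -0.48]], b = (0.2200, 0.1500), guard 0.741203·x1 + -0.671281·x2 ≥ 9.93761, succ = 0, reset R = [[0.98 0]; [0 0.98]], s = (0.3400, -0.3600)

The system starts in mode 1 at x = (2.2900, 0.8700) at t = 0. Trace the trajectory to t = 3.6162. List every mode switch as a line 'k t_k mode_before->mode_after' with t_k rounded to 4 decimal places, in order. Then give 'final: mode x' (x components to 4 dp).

1 0.9040 1->2
2 2.4047 2->0
3 3.2151 0->1
final: 1 14.6175 -24.4058

Mode 1: guard c·x = 3.1762 hit at Δt = 0.9040 (t = 0.9040), x⁻ = (2.0466, 3.9877) → reset → x⁺ = (2.1275, 4.2874), jump to mode 2
Mode 2: guard c·x = 9.9376 hit at Δt = 1.5007 (t = 2.4047), x⁻ = (10.0752, -3.6792) → reset → x⁺ = (10.2137, -3.9657), jump to mode 0
Mode 0: guard c·x = 18.7438 hit at Δt = 0.8104 (t = 3.2151), x⁻ = (8.4340, -25.0270) → reset → x⁺ = (8.9427, -25.8775), jump to mode 1
Mode 1: flow for 0.4011 to horizon, guard not reached → x = (14.6175, -24.4058)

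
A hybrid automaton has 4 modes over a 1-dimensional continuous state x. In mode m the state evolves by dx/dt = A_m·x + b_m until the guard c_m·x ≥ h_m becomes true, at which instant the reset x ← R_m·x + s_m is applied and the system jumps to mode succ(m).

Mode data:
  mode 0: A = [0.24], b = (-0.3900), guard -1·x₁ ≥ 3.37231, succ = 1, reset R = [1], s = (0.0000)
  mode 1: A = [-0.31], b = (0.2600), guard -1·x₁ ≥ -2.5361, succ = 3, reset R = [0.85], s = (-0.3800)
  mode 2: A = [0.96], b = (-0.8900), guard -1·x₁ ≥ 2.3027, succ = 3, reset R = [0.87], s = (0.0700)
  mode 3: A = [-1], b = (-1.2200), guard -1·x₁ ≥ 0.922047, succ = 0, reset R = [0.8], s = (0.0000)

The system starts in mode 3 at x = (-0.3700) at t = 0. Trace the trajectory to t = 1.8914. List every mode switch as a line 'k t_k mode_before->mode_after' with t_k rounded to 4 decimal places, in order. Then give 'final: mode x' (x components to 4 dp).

1 1.0483 3->0
final: 0 -1.2675

Mode 3: guard c·x = 0.9220 hit at Δt = 1.0483 (t = 1.0483), x⁻ = (-0.9220) → reset → x⁺ = (-0.7376), jump to mode 0
Mode 0: flow for 0.8431 to horizon, guard not reached → x = (-1.2675)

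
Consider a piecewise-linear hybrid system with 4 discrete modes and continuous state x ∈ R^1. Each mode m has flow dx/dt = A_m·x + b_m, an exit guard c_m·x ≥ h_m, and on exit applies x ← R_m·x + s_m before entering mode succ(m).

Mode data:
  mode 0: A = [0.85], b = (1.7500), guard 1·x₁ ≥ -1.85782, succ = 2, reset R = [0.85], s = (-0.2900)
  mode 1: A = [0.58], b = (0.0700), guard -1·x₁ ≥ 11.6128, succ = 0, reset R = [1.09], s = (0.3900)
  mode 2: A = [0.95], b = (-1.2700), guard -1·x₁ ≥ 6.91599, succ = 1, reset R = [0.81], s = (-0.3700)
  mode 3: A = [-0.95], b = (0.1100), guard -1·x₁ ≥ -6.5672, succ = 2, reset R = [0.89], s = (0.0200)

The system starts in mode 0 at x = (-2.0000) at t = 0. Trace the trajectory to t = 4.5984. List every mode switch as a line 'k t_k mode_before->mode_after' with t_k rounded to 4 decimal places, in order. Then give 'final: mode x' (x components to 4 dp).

Mode 0: guard c·x = -1.8578 hit at Δt = 1.4456 (t = 1.4456), x⁻ = (-1.8578) → reset → x⁺ = (-1.8691), jump to mode 2
Mode 2: guard c·x = 6.9160 hit at Δt = 0.9953 (t = 2.4409), x⁻ = (-6.9160) → reset → x⁺ = (-5.9720), jump to mode 1
Mode 1: guard c·x = 11.6128 hit at Δt = 1.1638 (t = 3.6047), x⁻ = (-11.6128) → reset → x⁺ = (-12.2680), jump to mode 0
Mode 0: flow for 0.9937 to horizon, guard not reached → x = (-25.8165)

1 1.4456 0->2
2 2.4409 2->1
3 3.6047 1->0
final: 0 -25.8165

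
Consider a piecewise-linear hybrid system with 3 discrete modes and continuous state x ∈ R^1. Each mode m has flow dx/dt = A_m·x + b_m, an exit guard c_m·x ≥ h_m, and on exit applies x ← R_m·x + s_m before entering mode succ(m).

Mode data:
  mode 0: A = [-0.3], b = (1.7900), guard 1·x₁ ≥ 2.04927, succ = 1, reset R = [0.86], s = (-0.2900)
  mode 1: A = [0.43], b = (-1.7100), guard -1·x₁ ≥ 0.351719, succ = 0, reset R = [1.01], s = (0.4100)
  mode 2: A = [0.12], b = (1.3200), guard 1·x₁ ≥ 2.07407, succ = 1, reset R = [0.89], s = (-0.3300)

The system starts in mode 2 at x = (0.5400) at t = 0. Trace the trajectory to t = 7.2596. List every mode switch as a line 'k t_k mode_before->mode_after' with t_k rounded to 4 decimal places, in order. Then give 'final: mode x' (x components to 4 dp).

1 1.0401 2->1
2 2.3534 1->0
3 3.7252 0->1
4 4.9977 1->0
5 6.3695 0->1
final: 1 0.3046

Mode 2: guard c·x = 2.0741 hit at Δt = 1.0401 (t = 1.0401), x⁻ = (2.0741) → reset → x⁺ = (1.5159), jump to mode 1
Mode 1: guard c·x = 0.3517 hit at Δt = 1.3133 (t = 2.3534), x⁻ = (-0.3517) → reset → x⁺ = (0.0548), jump to mode 0
Mode 0: guard c·x = 2.0493 hit at Δt = 1.3718 (t = 3.7252), x⁻ = (2.0493) → reset → x⁺ = (1.4724), jump to mode 1
Mode 1: guard c·x = 0.3517 hit at Δt = 1.2725 (t = 4.9977), x⁻ = (-0.3517) → reset → x⁺ = (0.0548), jump to mode 0
Mode 0: guard c·x = 2.0493 hit at Δt = 1.3718 (t = 6.3695), x⁻ = (2.0493) → reset → x⁺ = (1.4724), jump to mode 1
Mode 1: flow for 0.8901 to horizon, guard not reached → x = (0.3046)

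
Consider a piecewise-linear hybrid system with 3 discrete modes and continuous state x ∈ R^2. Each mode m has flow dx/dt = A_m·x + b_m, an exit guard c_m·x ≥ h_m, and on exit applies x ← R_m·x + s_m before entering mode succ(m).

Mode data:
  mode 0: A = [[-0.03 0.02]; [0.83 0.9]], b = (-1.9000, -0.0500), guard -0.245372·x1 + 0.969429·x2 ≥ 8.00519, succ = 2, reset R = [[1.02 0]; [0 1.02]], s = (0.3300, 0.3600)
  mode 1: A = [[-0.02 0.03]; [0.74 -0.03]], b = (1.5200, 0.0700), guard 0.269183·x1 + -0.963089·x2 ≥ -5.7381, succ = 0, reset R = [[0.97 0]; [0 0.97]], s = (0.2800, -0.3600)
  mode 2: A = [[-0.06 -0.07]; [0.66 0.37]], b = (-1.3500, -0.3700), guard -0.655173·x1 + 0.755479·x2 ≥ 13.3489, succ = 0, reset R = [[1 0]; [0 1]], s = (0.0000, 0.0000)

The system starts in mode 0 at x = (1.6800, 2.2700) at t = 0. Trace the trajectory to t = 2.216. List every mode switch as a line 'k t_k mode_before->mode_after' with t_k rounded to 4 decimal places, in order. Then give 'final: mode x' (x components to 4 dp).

1 1.2258 0->2
final: 2 -2.1834 11.1195

Mode 0: guard c·x = 8.0052 hit at Δt = 1.2258 (t = 1.2258), x⁻ = (-0.5501, 8.1184) → reset → x⁺ = (-0.2311, 8.6408), jump to mode 2
Mode 2: flow for 0.9902 to horizon, guard not reached → x = (-2.1834, 11.1195)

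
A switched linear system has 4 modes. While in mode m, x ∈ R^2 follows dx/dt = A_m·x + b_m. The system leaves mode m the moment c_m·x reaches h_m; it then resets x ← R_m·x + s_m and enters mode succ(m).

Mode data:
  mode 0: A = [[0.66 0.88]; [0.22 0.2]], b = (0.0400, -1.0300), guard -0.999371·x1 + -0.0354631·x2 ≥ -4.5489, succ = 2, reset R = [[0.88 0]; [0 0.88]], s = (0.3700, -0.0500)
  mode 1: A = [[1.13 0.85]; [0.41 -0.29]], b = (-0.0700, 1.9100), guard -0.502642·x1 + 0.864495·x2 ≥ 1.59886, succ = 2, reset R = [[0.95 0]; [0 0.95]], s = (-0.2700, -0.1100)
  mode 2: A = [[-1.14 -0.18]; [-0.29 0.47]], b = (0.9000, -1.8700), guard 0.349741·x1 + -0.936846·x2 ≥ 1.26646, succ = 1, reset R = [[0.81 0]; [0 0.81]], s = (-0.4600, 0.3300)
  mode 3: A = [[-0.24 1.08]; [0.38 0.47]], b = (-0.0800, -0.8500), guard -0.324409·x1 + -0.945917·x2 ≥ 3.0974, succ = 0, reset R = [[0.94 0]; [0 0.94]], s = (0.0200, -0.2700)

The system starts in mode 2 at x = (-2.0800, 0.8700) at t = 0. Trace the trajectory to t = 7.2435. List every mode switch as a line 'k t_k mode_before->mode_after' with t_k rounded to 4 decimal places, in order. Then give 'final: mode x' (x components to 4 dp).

Mode 2: guard c·x = 1.2665 hit at Δt = 1.2907 (t = 1.2907), x⁻ = (0.1664, -1.2897) → reset → x⁺ = (-0.3252, -0.7147), jump to mode 1
Mode 1: guard c·x = 1.5989 hit at Δt = 1.2233 (t = 2.5140), x⁻ = (-1.3039, 1.0914) → reset → x⁺ = (-1.5087, 0.9268), jump to mode 2
Mode 2: guard c·x = 1.2665 hit at Δt = 1.2521 (t = 3.7661), x⁻ = (0.2691, -1.2514) → reset → x⁺ = (-0.2420, -0.6836), jump to mode 1
Mode 1: guard c·x = 1.5989 hit at Δt = 1.3480 (t = 5.1141), x⁻ = (-0.8442, 1.3586) → reset → x⁺ = (-1.0720, 1.1807), jump to mode 2
Mode 2: guard c·x = 1.2665 hit at Δt = 1.3689 (t = 6.4830), x⁻ = (0.4155, -1.1967) → reset → x⁺ = (-0.1234, -0.6393), jump to mode 1
Mode 1: flow for 0.7605 to horizon, guard not reached → x = (-0.4089, 0.7004)

1 1.2907 2->1
2 2.5140 1->2
3 3.7661 2->1
4 5.1141 1->2
5 6.4830 2->1
final: 1 -0.4089 0.7004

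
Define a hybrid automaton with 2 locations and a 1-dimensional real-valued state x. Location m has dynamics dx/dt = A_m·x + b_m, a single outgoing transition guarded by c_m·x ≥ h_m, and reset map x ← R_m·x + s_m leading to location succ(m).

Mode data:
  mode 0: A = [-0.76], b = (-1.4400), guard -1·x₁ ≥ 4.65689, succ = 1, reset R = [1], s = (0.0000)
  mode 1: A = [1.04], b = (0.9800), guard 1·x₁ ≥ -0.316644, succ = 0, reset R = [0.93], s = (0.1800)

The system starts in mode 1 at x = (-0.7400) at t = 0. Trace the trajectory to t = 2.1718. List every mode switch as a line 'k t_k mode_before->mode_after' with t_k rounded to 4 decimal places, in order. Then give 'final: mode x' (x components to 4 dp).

1 1.0856 1->0
final: 0 -1.1150

Mode 1: guard c·x = -0.3166 hit at Δt = 1.0856 (t = 1.0856), x⁻ = (-0.3166) → reset → x⁺ = (-0.1145), jump to mode 0
Mode 0: flow for 1.0862 to horizon, guard not reached → x = (-1.1150)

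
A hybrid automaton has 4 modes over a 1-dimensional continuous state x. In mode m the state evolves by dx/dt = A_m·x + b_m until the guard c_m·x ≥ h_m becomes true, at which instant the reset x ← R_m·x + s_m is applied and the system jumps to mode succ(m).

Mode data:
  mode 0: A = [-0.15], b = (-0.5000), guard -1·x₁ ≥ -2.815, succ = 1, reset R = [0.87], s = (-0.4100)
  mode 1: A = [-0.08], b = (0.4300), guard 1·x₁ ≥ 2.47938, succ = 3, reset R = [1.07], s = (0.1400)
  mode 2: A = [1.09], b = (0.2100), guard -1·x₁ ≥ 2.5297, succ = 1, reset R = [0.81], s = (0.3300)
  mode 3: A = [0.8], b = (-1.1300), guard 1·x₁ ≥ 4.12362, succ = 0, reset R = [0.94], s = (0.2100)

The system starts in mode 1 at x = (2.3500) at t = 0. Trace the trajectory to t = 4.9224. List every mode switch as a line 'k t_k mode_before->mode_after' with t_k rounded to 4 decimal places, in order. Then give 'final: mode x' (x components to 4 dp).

Mode 1: guard c·x = 2.4794 hit at Δt = 0.5464 (t = 0.5464), x⁻ = (2.4794) → reset → x⁺ = (2.7929), jump to mode 3
Mode 3: guard c·x = 4.1236 hit at Δt = 0.8437 (t = 1.3901), x⁻ = (4.1236) → reset → x⁺ = (4.0862), jump to mode 0
Mode 0: guard c·x = -2.8150 hit at Δt = 1.2529 (t = 2.6430), x⁻ = (2.8150) → reset → x⁺ = (2.0390), jump to mode 1
Mode 1: guard c·x = 2.4794 hit at Δt = 1.7695 (t = 4.4125), x⁻ = (2.4794) → reset → x⁺ = (2.7929), jump to mode 3
Mode 3: flow for 0.5099 to horizon, guard not reached → x = (3.4883)

1 0.5464 1->3
2 1.3901 3->0
3 2.6430 0->1
4 4.4125 1->3
final: 3 3.4883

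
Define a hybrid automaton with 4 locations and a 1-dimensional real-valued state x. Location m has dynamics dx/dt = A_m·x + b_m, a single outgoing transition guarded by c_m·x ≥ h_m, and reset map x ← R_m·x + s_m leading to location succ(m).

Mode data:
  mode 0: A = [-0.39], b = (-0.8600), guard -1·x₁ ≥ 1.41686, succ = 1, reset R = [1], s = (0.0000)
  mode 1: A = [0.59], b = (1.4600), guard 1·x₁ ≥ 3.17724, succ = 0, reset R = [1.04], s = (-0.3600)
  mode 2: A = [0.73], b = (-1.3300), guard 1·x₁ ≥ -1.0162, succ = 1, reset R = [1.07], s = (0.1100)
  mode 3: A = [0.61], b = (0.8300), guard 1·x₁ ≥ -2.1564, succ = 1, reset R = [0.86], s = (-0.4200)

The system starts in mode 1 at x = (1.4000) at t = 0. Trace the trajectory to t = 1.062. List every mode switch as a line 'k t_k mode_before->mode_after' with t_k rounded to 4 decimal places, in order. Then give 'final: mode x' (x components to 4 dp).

Mode 1: guard c·x = 3.1772 hit at Δt = 0.6399 (t = 0.6399), x⁻ = (3.1772) → reset → x⁺ = (2.9443), jump to mode 0
Mode 0: flow for 0.4221 to horizon, guard not reached → x = (2.1627)

1 0.6399 1->0
final: 0 2.1627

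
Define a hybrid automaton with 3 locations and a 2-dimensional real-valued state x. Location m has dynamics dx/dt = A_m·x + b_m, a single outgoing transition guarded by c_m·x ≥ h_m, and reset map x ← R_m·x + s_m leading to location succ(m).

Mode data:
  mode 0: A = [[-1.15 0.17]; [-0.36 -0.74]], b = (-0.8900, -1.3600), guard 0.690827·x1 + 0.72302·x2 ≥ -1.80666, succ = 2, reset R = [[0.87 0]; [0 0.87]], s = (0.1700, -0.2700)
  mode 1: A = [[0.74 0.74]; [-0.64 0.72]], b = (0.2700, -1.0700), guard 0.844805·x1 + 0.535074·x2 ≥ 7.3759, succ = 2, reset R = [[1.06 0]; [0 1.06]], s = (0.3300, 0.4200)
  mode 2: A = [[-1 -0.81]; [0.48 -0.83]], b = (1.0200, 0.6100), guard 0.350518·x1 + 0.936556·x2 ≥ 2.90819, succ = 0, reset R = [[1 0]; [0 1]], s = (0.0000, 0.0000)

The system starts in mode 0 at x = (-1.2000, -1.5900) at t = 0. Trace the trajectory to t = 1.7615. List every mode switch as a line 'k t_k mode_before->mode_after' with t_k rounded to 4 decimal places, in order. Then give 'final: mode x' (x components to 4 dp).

Mode 0: guard c·x = -1.8067 hit at Δt = 0.7373 (t = 0.7373), x⁻ = (-1.0840, -1.4630) → reset → x⁺ = (-0.7731, -1.5429), jump to mode 2
Mode 2: flow for 1.0242 to horizon, guard not reached → x = (0.7301, -0.1394)

1 0.7373 0->2
final: 2 0.7301 -0.1394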